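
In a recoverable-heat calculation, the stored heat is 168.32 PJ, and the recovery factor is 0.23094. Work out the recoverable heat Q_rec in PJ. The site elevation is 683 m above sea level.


Q_rec = Q_s * RF
Q_rec = 168.32 * 0.23094
Q_rec = 38.872 PJ


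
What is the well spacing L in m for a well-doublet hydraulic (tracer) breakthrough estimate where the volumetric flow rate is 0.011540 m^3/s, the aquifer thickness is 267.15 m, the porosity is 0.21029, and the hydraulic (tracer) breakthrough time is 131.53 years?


L = sqrt(t_bt*365.25*86400*3*Qv / (pi*hr*phi))
L = sqrt(131.53*365.25*86400*3*0.011540 / (pi*267.15*0.21029))
L = 902.33 m


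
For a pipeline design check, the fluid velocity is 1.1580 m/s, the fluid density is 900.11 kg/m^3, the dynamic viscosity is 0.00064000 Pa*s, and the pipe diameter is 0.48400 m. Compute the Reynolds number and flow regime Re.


Step 1: Re = rho*vel*D/mu = 900.11*1.158*0.484/0.00064 = 7.8826e+05
Step 2: Re = 7.8826e+05 > 4000, so flow is turbulent.
Re = 7.8826e+05 (turbulent)


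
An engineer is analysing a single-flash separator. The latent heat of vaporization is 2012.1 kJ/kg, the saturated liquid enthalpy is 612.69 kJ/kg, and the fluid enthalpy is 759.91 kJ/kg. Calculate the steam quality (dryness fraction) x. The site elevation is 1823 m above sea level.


x = (h - hf) / hfg
x = (759.91 - 612.69) / 2012.1
x = 0.073167


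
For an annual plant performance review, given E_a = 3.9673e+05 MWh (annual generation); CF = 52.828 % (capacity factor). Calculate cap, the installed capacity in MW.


cap = E_a / (CF/100 * 8760)
cap = 3.9673e+05 / (52.828/100 * 8760)
cap = 85.729 MW


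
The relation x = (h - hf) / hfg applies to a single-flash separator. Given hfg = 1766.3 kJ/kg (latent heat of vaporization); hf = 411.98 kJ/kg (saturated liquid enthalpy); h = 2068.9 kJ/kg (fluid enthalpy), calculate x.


x = (h - hf) / hfg
x = (2068.9 - 411.98) / 1766.3
x = 0.93807


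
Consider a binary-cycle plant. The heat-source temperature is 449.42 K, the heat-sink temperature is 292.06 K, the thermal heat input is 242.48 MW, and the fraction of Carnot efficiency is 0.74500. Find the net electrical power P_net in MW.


Step 1: eta = (1 - Tc/Th)*f = (1 - 292.06/449.42)*0.745 = 0.2608544
Step 2: P_net = eta * Q_in = 0.2608544 * 242.48 = 63.252 MW
P_net = 63.252 MW


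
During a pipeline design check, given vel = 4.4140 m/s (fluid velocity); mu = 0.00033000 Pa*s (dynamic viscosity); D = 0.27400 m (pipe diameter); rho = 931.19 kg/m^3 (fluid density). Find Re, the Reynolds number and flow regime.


Step 1: Re = rho*vel*D/mu = 931.19*4.414*0.274/0.00033 = 3.4128e+06
Step 2: Re = 3.4128e+06 > 4000, so flow is turbulent.
Re = 3.4128e+06 (turbulent)


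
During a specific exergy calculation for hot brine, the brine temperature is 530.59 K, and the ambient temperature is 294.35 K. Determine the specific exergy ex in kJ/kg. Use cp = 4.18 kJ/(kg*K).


ex = cp * ((T_b - T_0) - T_0 * ln(T_b/T_0))
ex = 4.18 * ((530.59 - 294.35) - 294.35 * ln(530.59/294.35))
ex = 262.52 kJ/kg


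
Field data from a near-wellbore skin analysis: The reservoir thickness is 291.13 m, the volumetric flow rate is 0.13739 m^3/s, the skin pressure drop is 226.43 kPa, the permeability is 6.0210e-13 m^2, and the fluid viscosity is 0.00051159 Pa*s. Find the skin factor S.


S = dP_s * 1000 * 2*pi*k*hr / (q*mu)
S = 226.43 * 1000 * 2*pi*6.0210e-13*291.13 / (0.13739*0.00051159)
S = 3.5481


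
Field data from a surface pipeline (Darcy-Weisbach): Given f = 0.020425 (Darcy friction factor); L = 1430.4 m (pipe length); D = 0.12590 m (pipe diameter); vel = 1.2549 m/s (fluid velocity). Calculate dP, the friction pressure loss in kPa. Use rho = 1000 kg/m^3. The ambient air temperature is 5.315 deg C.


dP = f * (L/D) * (rho*vel^2/2) / 1000
dP = 0.020425 * (1430.4/0.12590) * (1000*1.2549^2/2) / 1000
dP = 182.72 kPa


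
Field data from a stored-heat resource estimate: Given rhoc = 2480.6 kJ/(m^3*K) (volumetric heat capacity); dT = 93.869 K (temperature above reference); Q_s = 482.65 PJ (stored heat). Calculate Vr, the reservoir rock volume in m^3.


Vr = Q_s * 1e12 / (rhoc * dT)
Vr = 482.65 * 1e12 / (2480.6 * 93.869)
Vr = 2.0728e+09 m^3


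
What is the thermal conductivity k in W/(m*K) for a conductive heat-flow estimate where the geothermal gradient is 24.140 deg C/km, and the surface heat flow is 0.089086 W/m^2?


k = q * 1000 / grad
k = 0.089086 * 1000 / 24.140
k = 3.6904 W/(m*K)


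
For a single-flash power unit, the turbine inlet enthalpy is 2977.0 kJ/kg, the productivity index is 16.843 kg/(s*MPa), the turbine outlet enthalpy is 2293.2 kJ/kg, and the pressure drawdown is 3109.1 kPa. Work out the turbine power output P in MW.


Step 1: mdot = PI * dP / 1000 = 16.843 * 3109.1 / 1000 = 52.36657 kg/s
Step 2: P = mdot*(h_in - h_out)/1000 = 52.36657*(2977.0 - 2293.2)/1000 = 35.808 MW
P = 35.808 MW


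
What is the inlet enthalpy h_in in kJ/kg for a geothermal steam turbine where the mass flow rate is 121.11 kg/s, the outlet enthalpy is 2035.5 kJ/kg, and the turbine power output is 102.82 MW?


h_in = h_out + P * 1000 / mdot
h_in = 2035.5 + 102.82 * 1000 / 121.11
h_in = 2884.5 kJ/kg


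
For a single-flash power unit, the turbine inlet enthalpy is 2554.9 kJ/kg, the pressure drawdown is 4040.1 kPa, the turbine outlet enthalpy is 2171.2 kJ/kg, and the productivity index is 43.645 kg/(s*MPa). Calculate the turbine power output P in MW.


Step 1: mdot = PI * dP / 1000 = 43.645 * 4040.1 / 1000 = 176.3302 kg/s
Step 2: P = mdot*(h_in - h_out)/1000 = 176.3302*(2554.9 - 2171.2)/1000 = 67.658 MW
P = 67.658 MW


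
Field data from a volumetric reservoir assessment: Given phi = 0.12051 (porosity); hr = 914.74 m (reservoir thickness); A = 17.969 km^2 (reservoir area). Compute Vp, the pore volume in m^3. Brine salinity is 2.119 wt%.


Vp = A * 1e6 * hr * phi
Vp = 17.969 * 1e6 * 914.74 * 0.12051
Vp = 1.9808e+09 m^3


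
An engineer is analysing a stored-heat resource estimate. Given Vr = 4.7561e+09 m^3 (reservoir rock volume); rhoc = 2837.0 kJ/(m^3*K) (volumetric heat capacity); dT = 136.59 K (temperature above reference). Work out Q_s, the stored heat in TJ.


Q_s = Vr * rhoc * dT / 1e12
Q_s = 4.7561e+09 * 2837.0 * 136.59 / 1e12
Q_s = 1843.016 PJ
Convert: 1843.016 PJ * 1000.0 = 1.8430e+06 TJ
Q_s = 1.8430e+06 TJ


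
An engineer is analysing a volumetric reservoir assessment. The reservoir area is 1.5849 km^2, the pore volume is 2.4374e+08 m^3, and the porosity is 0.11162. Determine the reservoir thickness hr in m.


hr = Vp / (A * 1e6 * phi)
hr = 2.4374e+08 / (1.5849 * 1e6 * 0.11162)
hr = 1377.8 m


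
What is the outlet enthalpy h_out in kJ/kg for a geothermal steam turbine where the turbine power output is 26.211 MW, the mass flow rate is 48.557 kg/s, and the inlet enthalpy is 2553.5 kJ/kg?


h_out = h_in - P * 1000 / mdot
h_out = 2553.5 - 26.211 * 1000 / 48.557
h_out = 2013.7 kJ/kg


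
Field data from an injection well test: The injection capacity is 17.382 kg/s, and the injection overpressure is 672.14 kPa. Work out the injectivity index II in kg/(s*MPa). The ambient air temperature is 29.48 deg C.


II = mdot * 1000 / dP
II = 17.382 * 1000 / 672.14
II = 25.861 kg/(s*MPa)


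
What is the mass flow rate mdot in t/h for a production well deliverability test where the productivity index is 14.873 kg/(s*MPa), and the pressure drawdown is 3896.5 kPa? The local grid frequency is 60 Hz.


mdot = PI * dP / 1000
mdot = 14.873 * 3896.5 / 1000
mdot = 57.95264 kg/s
Convert: 57.95264 kg/s * 3.6 = 208.63 t/h
mdot = 208.63 t/h


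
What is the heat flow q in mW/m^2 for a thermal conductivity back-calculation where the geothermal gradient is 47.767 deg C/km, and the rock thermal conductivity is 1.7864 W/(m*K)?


q = k * grad / 1000
q = 1.7864 * 47.767 / 1000
q = 0.08533097 W/m^2
Convert: 0.08533097 W/m^2 * 1000.0 = 85.331 mW/m^2
q = 85.331 mW/m^2


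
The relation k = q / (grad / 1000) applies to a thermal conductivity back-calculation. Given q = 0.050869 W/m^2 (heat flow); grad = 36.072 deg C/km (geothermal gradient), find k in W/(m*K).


k = q / (grad / 1000)
k = 0.050869 / (36.072 / 1000)
k = 1.4102 W/(m*K)


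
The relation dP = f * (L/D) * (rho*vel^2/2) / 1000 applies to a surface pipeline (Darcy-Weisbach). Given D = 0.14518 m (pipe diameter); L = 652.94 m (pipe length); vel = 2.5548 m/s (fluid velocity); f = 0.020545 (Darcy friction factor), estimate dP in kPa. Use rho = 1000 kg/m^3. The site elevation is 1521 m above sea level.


dP = f * (L/D) * (rho*vel^2/2) / 1000
dP = 0.020545 * (652.94/0.14518) * (1000*2.5548^2/2) / 1000
dP = 301.55 kPa


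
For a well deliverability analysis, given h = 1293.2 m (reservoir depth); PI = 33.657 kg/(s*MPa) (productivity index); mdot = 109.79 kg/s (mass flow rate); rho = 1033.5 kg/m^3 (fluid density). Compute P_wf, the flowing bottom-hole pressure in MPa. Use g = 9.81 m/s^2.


Step 1: P_i = rho*g*h/1e6 = 1033.5*9.81*1293.2/1e6 = 13.11128 MPa
Step 2: P_wf = P_i - mdot/PI = 13.11128 - 109.79/33.657 = 9.8493 MPa
P_wf = 9.8493 MPa


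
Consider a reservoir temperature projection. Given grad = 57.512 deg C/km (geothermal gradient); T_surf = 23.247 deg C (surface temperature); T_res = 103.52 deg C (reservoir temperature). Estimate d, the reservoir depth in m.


d = (T_res - T_surf) / grad * 1000
d = (103.52 - 23.247) / 57.512 * 1000
d = 1395.8 m


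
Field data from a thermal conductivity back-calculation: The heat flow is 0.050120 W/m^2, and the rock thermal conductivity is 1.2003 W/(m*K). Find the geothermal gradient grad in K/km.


grad = q / k * 1000
grad = 0.050120 / 1.2003 * 1000
grad = 41.75623 deg C/km
Convert: 41.75623 deg C/km * 1.0 = 41.756 K/km
grad = 41.756 K/km


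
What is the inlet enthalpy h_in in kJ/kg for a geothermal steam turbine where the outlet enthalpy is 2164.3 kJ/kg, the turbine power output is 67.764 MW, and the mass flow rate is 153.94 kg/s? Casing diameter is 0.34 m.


h_in = h_out + P * 1000 / mdot
h_in = 2164.3 + 67.764 * 1000 / 153.94
h_in = 2604.5 kJ/kg


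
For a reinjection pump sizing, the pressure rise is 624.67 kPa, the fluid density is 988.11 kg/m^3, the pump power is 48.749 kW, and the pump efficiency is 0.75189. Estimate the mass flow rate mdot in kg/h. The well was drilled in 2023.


mdot = P_pump * rho * eta / dP
mdot = 48.749 * 988.11 * 0.75189 / 624.67
mdot = 57.97953 kg/s
Convert: 57.97953 kg/s * 3600.0 = 2.0873e+05 kg/h
mdot = 2.0873e+05 kg/h


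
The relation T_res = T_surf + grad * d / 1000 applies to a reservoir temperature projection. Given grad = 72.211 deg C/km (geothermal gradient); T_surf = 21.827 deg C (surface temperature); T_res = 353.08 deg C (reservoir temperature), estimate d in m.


d = (T_res - T_surf) / grad * 1000
d = (353.08 - 21.827) / 72.211 * 1000
d = 4587.3 m


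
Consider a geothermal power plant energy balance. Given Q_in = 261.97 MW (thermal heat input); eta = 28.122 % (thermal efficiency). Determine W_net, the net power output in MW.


W_net = eta / 100 * Q_in
W_net = 28.122 / 100 * 261.97
W_net = 73.671 MW


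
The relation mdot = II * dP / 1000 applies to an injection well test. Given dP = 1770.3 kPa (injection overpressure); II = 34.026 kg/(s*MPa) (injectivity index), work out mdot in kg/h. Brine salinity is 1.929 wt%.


mdot = II * dP / 1000
mdot = 34.026 * 1770.3 / 1000
mdot = 60.23623 kg/s
Convert: 60.23623 kg/s * 3600.0 = 2.1685e+05 kg/h
mdot = 2.1685e+05 kg/h


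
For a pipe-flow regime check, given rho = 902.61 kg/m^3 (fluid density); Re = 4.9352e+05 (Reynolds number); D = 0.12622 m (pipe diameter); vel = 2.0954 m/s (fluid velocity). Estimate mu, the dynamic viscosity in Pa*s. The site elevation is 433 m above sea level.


mu = rho * vel * D / Re
mu = 902.61 * 2.0954 * 0.12622 / 4.9352e+05
mu = 0.00048372 Pa*s


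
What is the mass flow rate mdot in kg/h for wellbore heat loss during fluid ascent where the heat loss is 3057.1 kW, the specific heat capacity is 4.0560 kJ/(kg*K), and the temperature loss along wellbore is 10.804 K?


mdot = Q_loss / (cp * dT)
mdot = 3057.1 / (4.0560 * 10.804)
mdot = 69.76332 kg/s
Convert: 69.76332 kg/s * 3600.0 = 2.5115e+05 kg/h
mdot = 2.5115e+05 kg/h


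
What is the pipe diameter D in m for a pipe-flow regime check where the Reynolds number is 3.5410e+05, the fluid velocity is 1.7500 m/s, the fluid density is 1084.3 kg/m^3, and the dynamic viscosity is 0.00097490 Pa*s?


D = Re * mu / (rho * vel)
D = 3.5410e+05 * 0.00097490 / (1084.3 * 1.7500)
D = 0.18193 m


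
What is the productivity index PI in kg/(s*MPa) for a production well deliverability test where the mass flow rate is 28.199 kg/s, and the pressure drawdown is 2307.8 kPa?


PI = mdot * 1000 / dP
PI = 28.199 * 1000 / 2307.8
PI = 12.219 kg/(s*MPa)


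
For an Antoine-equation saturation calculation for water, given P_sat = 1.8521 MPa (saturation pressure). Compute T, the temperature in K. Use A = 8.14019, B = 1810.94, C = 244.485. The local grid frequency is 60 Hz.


T = B / (A - log10(P_sat * 760 / 0.101325)) - C
T = 1810.94 / (8.14019 - log10(1.8521 * 760 / 0.101325)) - 244.485
T = 208.5412 deg C
Convert to K: 208.5412 + 273.15 = 481.69 K
T = 481.69 K


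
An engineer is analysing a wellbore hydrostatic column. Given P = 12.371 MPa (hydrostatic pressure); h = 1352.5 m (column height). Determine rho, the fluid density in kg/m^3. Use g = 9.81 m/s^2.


rho = P * 1e6 / (g * h)
rho = 12.371 * 1e6 / (9.81 * 1352.5)
rho = 932.39 kg/m^3


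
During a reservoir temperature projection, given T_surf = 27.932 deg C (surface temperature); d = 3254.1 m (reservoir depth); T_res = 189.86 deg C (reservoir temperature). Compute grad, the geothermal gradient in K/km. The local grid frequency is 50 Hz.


grad = (T_res - T_surf) / d * 1000
grad = (189.86 - 27.932) / 3254.1 * 1000
grad = 49.76122 deg C/km
Convert: 49.76122 deg C/km * 1.0 = 49.761 K/km
grad = 49.761 K/km


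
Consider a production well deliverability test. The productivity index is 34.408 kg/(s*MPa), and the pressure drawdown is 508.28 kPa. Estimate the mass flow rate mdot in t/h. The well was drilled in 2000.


mdot = PI * dP / 1000
mdot = 34.408 * 508.28 / 1000
mdot = 17.48890 kg/s
Convert: 17.48890 kg/s * 3.6 = 62.960 t/h
mdot = 62.960 t/h


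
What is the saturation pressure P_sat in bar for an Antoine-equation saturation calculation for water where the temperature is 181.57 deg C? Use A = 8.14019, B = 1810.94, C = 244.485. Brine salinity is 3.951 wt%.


P_sat = 10^(A - B/(C + T)) / 760 * 0.101325
P_sat = 10^(8.14019 - 1810.94/(244.485 + 181.57)) / 760 * 0.101325
P_sat = 1.034210 MPa
Convert: 1.034210 MPa * 10.0 = 10.342 bar
P_sat = 10.342 bar


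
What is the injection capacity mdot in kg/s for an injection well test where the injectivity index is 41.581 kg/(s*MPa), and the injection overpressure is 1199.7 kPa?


mdot = II * dP / 1000
mdot = 41.581 * 1199.7 / 1000
mdot = 49.885 kg/s


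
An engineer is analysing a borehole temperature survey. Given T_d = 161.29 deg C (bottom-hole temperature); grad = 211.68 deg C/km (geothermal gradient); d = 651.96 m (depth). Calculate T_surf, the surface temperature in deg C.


T_surf = T_d - grad * d / 1000
T_surf = 161.29 - 211.68 * 651.96 / 1000
T_surf = 23.283 deg C


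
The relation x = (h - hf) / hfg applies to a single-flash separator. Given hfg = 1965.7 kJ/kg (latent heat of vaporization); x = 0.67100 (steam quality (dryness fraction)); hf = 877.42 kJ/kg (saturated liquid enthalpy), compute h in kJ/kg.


h = hf + x * hfg
h = 877.42 + 0.67100 * 1965.7
h = 2196.4 kJ/kg


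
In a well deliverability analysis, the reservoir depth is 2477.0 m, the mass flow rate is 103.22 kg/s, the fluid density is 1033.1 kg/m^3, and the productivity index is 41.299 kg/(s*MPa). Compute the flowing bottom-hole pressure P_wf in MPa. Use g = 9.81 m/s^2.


Step 1: P_i = rho*g*h/1e6 = 1033.1*9.81*2477.0/1e6 = 25.10368 MPa
Step 2: P_wf = P_i - mdot/PI = 25.10368 - 103.22/41.299 = 22.604 MPa
P_wf = 22.604 MPa


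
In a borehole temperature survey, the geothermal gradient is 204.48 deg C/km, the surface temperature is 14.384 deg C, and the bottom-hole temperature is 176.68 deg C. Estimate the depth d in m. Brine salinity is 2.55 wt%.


d = (T_d - T_surf) / grad * 1000
d = (176.68 - 14.384) / 204.48 * 1000
d = 793.70 m


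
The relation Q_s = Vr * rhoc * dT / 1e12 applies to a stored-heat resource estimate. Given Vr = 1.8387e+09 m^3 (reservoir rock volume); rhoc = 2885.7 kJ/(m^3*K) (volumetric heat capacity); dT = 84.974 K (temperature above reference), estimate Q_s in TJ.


Q_s = Vr * rhoc * dT / 1e12
Q_s = 1.8387e+09 * 2885.7 * 84.974 / 1e12
Q_s = 450.8667 PJ
Convert: 450.8667 PJ * 1000.0 = 4.5087e+05 TJ
Q_s = 4.5087e+05 TJ


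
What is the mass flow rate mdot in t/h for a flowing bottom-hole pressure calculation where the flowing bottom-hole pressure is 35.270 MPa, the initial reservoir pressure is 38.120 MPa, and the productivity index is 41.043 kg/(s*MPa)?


mdot = (P_i - P_wf) * PI
mdot = (38.120 - 35.270) * 41.043
mdot = 116.9725 kg/s
Convert: 116.9725 kg/s * 3.6 = 421.10 t/h
mdot = 421.10 t/h


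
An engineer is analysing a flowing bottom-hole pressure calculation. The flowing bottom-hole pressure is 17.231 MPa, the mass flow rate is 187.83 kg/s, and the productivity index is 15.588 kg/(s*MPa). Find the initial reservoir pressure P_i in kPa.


P_i = P_wf + mdot / PI
P_i = 17.231 + 187.83 / 15.588
P_i = 29.28065 MPa
Convert: 29.28065 MPa * 1000.0 = 29281 kPa
P_i = 29281 kPa


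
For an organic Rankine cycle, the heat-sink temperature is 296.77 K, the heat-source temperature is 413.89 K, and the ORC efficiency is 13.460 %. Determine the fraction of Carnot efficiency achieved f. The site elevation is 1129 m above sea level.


f = (eta_orc/100) / (1 - Tc/Th)
f = (13.460/100) / (1 - 296.77/413.89)
f = 0.47566


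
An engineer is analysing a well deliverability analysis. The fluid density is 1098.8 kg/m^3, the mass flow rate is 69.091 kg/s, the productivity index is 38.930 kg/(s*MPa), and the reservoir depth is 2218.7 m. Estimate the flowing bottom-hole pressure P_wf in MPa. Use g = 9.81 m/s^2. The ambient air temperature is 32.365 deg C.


Step 1: P_i = rho*g*h/1e6 = 1098.8*9.81*2218.7/1e6 = 23.91587 MPa
Step 2: P_wf = P_i - mdot/PI = 23.91587 - 69.091/38.93 = 22.141 MPa
P_wf = 22.141 MPa


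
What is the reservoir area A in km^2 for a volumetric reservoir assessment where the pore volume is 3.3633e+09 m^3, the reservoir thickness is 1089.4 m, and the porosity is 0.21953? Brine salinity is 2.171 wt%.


A = Vp / (1e6 * hr * phi)
A = 3.3633e+09 / (1e6 * 1089.4 * 0.21953)
A = 14.063 km^2


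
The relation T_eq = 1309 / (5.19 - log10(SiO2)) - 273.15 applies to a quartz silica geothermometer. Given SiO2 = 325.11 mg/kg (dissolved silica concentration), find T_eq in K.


T_eq = 1309 / (5.19 - log10(SiO2)) - 273.15
T_eq = 1309 / (5.19 - log10(325.11)) - 273.15
T_eq = 215.6531 deg C
Convert to K: 215.6531 + 273.15 = 488.80 K
T_eq = 488.80 K


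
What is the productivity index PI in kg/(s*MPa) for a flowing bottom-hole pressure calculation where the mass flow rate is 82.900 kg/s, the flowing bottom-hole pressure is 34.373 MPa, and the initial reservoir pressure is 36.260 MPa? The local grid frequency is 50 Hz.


PI = mdot / (P_i - P_wf)
PI = 82.900 / (36.260 - 34.373)
PI = 43.932 kg/(s*MPa)


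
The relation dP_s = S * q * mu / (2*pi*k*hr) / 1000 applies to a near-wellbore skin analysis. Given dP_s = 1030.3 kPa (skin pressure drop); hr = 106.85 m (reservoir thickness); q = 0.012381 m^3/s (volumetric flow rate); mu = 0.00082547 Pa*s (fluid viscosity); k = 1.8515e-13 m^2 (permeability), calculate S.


S = dP_s * 1000 * 2*pi*k*hr / (q*mu)
S = 1030.3 * 1000 * 2*pi*1.8515e-13*106.85 / (0.012381*0.00082547)
S = 12.531


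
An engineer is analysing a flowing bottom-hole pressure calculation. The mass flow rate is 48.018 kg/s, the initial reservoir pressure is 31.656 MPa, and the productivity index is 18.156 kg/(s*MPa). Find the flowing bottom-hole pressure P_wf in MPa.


P_wf = P_i - mdot / PI
P_wf = 31.656 - 48.018 / 18.156
P_wf = 29.011 MPa


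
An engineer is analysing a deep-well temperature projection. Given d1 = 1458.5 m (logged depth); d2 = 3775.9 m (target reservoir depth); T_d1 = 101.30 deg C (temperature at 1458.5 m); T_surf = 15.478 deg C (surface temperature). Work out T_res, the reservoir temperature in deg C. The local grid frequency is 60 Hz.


Step 1: grad = (T_d1 - T_surf)/d1 * 1000 = (101.3 - 15.478)/1458.5 * 1000 = 58.84265 deg C/km
Step 2: T_res = T_surf + grad*d2/1000 = 15.478 + 58.84265*3775.9/1000 = 237.66 deg C
T_res = 237.66 deg C


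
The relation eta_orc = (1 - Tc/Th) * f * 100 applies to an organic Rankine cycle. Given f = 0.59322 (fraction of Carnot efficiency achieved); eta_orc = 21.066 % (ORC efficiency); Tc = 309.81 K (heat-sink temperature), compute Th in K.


Th = Tc / (1 - (eta_orc/100)/f)
Th = 309.81 / (1 - (21.066/100)/0.59322)
Th = 480.41 K


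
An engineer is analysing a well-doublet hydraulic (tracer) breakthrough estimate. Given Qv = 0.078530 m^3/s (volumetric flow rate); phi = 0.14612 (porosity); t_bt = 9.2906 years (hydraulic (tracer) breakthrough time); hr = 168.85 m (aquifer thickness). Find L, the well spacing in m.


L = sqrt(t_bt*365.25*86400*3*Qv / (pi*hr*phi))
L = sqrt(9.2906*365.25*86400*3*0.078530 / (pi*168.85*0.14612))
L = 944.00 m


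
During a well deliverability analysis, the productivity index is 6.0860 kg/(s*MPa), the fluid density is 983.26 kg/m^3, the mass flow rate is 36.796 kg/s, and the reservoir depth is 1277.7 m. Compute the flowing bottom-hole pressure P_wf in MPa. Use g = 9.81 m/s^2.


Step 1: P_i = rho*g*h/1e6 = 983.26*9.81*1277.7/1e6 = 12.32441 MPa
Step 2: P_wf = P_i - mdot/PI = 12.32441 - 36.796/6.086 = 6.2784 MPa
P_wf = 6.2784 MPa


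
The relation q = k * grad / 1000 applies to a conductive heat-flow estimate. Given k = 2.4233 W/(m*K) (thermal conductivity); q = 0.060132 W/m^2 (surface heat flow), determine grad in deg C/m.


grad = q * 1000 / k
grad = 0.060132 * 1000 / 2.4233
grad = 24.81410 deg C/km
Convert: 24.81410 deg C/km * 0.001 = 0.024814 deg C/m
grad = 0.024814 deg C/m


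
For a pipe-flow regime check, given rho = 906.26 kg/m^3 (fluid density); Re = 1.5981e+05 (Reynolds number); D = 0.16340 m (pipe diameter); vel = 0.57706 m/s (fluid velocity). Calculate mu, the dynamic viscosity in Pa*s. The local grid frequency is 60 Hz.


mu = rho * vel * D / Re
mu = 906.26 * 0.57706 * 0.16340 / 1.5981e+05
mu = 0.00053471 Pa*s


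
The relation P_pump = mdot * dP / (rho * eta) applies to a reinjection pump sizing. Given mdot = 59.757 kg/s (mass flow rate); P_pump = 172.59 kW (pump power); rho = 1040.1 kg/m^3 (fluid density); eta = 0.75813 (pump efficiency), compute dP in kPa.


dP = P_pump * rho * eta / mdot
dP = 172.59 * 1040.1 * 0.75813 / 59.757
dP = 2277.4 kPa


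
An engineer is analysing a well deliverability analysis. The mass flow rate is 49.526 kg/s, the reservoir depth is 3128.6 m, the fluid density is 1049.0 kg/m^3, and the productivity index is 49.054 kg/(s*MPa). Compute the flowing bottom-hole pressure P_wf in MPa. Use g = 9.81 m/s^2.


Step 1: P_i = rho*g*h/1e6 = 1049.0*9.81*3128.6/1e6 = 32.19545 MPa
Step 2: P_wf = P_i - mdot/PI = 32.19545 - 49.526/49.054 = 31.186 MPa
P_wf = 31.186 MPa


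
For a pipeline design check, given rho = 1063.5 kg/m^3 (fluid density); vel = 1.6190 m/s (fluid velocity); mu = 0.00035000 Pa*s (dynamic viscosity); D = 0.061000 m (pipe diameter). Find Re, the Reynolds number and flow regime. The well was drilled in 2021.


Step 1: Re = rho*vel*D/mu = 1063.5*1.619*0.061/0.00035 = 3.0009e+05
Step 2: Re = 3.0009e+05 > 4000, so flow is turbulent.
Re = 3.0009e+05 (turbulent)


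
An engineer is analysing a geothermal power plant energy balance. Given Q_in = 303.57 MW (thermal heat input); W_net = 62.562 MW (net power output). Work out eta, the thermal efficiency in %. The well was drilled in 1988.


eta = W_net / Q_in * 100
eta = 62.562 / 303.57 * 100
eta = 20.609 %


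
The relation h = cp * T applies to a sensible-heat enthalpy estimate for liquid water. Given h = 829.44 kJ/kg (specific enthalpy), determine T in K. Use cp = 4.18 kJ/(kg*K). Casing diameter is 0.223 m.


T = h / cp
T = 829.44 / 4.18
T = 198.4306 deg C
Convert to K: 198.4306 + 273.15 = 471.58 K
T = 471.58 K


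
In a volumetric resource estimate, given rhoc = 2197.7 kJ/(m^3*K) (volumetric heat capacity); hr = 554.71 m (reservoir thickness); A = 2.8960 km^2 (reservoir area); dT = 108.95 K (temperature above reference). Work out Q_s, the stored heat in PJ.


Step 1: Vr = A*1e6*hr = 2.896*1e6*554.71 = 1.606440e+09 m^3
Step 2: Q_s = Vr*rhoc*dT/1e12 = 1.606440e+09*2197.7*108.95/1e12 = 384.65 PJ
Q_s = 384.65 PJ


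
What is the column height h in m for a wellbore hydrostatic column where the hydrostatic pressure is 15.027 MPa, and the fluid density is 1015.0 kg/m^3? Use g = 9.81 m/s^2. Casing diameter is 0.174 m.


h = P * 1e6 / (g * rho)
h = 15.027 * 1e6 / (9.81 * 1015.0)
h = 1509.2 m


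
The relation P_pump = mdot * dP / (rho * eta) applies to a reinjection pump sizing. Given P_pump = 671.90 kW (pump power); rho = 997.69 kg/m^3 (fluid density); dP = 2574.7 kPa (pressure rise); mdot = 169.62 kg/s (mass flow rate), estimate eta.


eta = mdot * dP / (rho * P_pump)
eta = 169.62 * 2574.7 / (997.69 * 671.90)
eta = 0.65148


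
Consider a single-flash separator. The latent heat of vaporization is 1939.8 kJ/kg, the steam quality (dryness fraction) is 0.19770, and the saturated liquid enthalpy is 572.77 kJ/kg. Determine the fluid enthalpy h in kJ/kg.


h = hf + x * hfg
h = 572.77 + 0.19770 * 1939.8
h = 956.27 kJ/kg


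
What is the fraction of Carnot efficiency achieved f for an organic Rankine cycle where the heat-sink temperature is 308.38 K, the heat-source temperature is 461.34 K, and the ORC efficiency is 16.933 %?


f = (eta_orc/100) / (1 - Tc/Th)
f = (16.933/100) / (1 - 308.38/461.34)
f = 0.51071


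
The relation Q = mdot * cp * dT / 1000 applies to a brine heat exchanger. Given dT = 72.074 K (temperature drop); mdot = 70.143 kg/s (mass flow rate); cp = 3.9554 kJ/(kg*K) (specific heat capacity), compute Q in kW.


Q = mdot * cp * dT / 1000
Q = 70.143 * 3.9554 * 72.074 / 1000
Q = 19.99647 MW
Convert: 19.99647 MW * 1000.0 = 19996 kW
Q = 19996 kW


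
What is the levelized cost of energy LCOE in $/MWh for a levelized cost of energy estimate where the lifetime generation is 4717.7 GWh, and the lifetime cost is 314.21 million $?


LCOE = C_tot / E_tot * 100
LCOE = 314.21 / 4717.7 * 100
LCOE = 6.660237 cents/kWh
Convert: 6.660237 cents/kWh * 10.0 = 66.602 $/MWh
LCOE = 66.602 $/MWh


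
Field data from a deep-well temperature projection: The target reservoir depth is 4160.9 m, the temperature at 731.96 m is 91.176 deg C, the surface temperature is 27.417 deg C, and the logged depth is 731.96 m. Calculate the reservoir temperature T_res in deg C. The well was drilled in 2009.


Step 1: grad = (T_d1 - T_surf)/d1 * 1000 = (91.176 - 27.417)/731.96 * 1000 = 87.10722 deg C/km
Step 2: T_res = T_surf + grad*d2/1000 = 27.417 + 87.10722*4160.9/1000 = 389.86 deg C
T_res = 389.86 deg C


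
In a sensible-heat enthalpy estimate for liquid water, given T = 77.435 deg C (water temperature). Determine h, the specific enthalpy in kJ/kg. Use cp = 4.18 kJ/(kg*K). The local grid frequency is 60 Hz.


h = cp * T
h = 4.18 * 77.435
h = 323.68 kJ/kg


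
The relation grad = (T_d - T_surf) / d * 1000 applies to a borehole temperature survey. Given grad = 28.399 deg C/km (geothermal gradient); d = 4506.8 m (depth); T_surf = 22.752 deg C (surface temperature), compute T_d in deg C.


T_d = T_surf + grad * d / 1000
T_d = 22.752 + 28.399 * 4506.8 / 1000
T_d = 150.74 deg C


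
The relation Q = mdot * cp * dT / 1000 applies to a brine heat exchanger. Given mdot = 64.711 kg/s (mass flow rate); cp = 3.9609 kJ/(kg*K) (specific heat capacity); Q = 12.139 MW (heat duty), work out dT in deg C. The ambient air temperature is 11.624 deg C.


dT = Q * 1000 / (mdot * cp)
dT = 12.139 * 1000 / (64.711 * 3.9609)
dT = 47.35992 K
Convert (temperature difference, 1 K = 1 deg C): 47.35992 K = 47.35992 deg C
dT = 47.360 deg C


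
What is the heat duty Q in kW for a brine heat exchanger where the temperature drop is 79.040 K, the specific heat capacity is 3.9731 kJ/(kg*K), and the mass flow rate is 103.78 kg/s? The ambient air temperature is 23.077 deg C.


Q = mdot * cp * dT / 1000
Q = 103.78 * 3.9731 * 79.040 / 1000
Q = 32.59043 MW
Convert: 32.59043 MW * 1000.0 = 32590 kW
Q = 32590 kW


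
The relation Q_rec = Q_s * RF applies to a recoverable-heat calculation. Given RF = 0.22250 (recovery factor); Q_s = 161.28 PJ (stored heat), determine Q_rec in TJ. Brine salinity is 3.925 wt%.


Q_rec = Q_s * RF
Q_rec = 161.28 * 0.22250
Q_rec = 35.88480 PJ
Convert: 35.88480 PJ * 1000.0 = 35885 TJ
Q_rec = 35885 TJ


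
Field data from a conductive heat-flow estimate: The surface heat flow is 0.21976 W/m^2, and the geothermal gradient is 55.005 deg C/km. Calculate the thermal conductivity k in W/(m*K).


k = q * 1000 / grad
k = 0.21976 * 1000 / 55.005
k = 3.9953 W/(m*K)


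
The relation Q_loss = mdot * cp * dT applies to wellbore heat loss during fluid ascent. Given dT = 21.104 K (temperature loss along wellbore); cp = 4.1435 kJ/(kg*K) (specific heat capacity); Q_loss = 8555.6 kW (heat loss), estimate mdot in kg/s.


mdot = Q_loss / (cp * dT)
mdot = 8555.6 / (4.1435 * 21.104)
mdot = 97.840 kg/s


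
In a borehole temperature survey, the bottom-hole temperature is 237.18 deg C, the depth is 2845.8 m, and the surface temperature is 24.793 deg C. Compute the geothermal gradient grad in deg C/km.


grad = (T_d - T_surf) / d * 1000
grad = (237.18 - 24.793) / 2845.8 * 1000
grad = 74.632 deg C/km


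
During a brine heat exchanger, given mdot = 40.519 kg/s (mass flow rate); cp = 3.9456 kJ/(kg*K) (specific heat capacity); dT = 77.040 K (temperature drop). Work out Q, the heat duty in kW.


Q = mdot * cp * dT / 1000
Q = 40.519 * 3.9456 * 77.040 / 1000
Q = 12.31652 MW
Convert: 12.31652 MW * 1000.0 = 12317 kW
Q = 12317 kW


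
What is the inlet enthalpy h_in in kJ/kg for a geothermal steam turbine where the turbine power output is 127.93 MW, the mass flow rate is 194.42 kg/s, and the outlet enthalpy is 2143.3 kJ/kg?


h_in = h_out + P * 1000 / mdot
h_in = 2143.3 + 127.93 * 1000 / 194.42
h_in = 2801.3 kJ/kg


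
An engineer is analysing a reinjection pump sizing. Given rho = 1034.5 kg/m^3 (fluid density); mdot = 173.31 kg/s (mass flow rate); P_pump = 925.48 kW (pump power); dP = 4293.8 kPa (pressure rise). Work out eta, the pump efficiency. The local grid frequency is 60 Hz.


eta = mdot * dP / (rho * P_pump)
eta = 173.31 * 4293.8 / (1034.5 * 925.48)
eta = 0.77726


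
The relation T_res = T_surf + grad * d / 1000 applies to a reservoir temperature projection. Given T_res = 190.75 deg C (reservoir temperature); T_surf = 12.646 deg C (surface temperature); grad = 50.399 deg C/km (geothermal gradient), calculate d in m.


d = (T_res - T_surf) / grad * 1000
d = (190.75 - 12.646) / 50.399 * 1000
d = 3533.9 m


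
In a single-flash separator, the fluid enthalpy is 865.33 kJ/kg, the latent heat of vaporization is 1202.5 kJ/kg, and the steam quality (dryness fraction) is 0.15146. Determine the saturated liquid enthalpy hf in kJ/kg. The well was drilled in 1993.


hf = h - x * hfg
hf = 865.33 - 0.15146 * 1202.5
hf = 683.20 kJ/kg


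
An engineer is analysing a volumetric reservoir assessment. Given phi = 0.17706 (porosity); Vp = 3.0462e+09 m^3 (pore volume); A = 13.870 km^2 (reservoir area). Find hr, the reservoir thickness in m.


hr = Vp / (A * 1e6 * phi)
hr = 3.0462e+09 / (13.870 * 1e6 * 0.17706)
hr = 1240.4 m


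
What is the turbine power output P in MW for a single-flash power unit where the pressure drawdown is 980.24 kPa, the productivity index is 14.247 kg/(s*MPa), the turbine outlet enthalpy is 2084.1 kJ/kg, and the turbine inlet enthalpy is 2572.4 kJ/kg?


Step 1: mdot = PI * dP / 1000 = 14.247 * 980.24 / 1000 = 13.96548 kg/s
Step 2: P = mdot*(h_in - h_out)/1000 = 13.96548*(2572.4 - 2084.1)/1000 = 6.8193 MW
P = 6.8193 MW


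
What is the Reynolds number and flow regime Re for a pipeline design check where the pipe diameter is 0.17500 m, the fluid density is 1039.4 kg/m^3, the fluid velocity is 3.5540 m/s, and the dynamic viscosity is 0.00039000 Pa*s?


Step 1: Re = rho*vel*D/mu = 1039.4*3.554*0.175/0.00039 = 1.6576e+06
Step 2: Re = 1.6576e+06 > 4000, so flow is turbulent.
Re = 1.6576e+06 (turbulent)


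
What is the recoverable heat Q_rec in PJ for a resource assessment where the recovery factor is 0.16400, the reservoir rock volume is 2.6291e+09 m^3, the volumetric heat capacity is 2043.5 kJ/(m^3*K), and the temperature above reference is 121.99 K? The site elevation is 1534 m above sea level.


Step 1: Q_s = Vr*rhoc*dT/1e12 = 2.6291e+09*2043.5*121.99/1e12 = 655.3993 PJ
Step 2: Q_rec = Q_s * RF = 655.3993 * 0.164 = 107.49 PJ
Q_rec = 107.49 PJ


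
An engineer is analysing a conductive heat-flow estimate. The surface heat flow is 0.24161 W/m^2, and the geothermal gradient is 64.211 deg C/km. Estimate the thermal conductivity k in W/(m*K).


k = q * 1000 / grad
k = 0.24161 * 1000 / 64.211
k = 3.7628 W/(m*K)


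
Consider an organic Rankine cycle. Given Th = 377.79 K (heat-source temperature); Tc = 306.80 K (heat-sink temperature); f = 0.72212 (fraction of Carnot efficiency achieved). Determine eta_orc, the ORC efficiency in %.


eta_orc = (1 - Tc/Th) * f * 100
eta_orc = (1 - 306.80/377.79) * 0.72212 * 100
eta_orc = 13.569 %


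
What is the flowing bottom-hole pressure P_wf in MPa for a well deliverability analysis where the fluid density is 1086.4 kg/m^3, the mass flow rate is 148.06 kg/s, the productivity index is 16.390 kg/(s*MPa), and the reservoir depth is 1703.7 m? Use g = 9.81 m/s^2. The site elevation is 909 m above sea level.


Step 1: P_i = rho*g*h/1e6 = 1086.4*9.81*1703.7/1e6 = 18.15733 MPa
Step 2: P_wf = P_i - mdot/PI = 18.15733 - 148.06/16.39 = 9.1238 MPa
P_wf = 9.1238 MPa


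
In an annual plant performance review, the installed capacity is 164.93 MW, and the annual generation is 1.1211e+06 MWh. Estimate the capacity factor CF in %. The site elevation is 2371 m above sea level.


CF = E_a / (cap * 8760) * 100
CF = 1.1211e+06 / (164.93 * 8760) * 100
CF = 77.596 %


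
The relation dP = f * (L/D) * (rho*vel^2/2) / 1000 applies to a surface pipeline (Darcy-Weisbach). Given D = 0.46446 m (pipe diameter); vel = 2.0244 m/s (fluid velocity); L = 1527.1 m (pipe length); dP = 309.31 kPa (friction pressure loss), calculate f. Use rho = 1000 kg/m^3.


f = dP*1000 / ((L/D)*(rho*vel^2/2))
f = 309.31*1000 / ((1527.1/0.46446)*(1000*2.0244^2/2))
f = 0.045911


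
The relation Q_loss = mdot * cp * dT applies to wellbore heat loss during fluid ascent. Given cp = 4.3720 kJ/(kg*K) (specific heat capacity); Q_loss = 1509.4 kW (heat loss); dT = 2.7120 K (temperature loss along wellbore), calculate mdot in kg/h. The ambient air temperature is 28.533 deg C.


mdot = Q_loss / (cp * dT)
mdot = 1509.4 / (4.3720 * 2.7120)
mdot = 127.3018 kg/s
Convert: 127.3018 kg/s * 3600.0 = 4.5829e+05 kg/h
mdot = 4.5829e+05 kg/h


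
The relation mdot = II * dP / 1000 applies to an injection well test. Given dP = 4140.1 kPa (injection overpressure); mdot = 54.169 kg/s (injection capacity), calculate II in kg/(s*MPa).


II = mdot * 1000 / dP
II = 54.169 * 1000 / 4140.1
II = 13.084 kg/(s*MPa)


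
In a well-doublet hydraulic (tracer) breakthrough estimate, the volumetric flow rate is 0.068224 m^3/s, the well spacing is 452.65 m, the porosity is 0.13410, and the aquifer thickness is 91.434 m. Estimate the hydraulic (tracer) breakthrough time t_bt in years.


t_bt = pi * hr * phi * L^2 / (3 * Qv) / (365.25*86400)
t_bt = pi * 91.434 * 0.13410 * 452.65^2 / (3 * 0.068224) / (365.25*86400)
t_bt = 1.2219 years


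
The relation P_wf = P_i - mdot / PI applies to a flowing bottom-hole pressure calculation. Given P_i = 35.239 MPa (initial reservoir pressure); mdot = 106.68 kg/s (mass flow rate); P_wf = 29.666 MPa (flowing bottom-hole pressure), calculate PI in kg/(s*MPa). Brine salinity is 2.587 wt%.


PI = mdot / (P_i - P_wf)
PI = 106.68 / (35.239 - 29.666)
PI = 19.142 kg/(s*MPa)


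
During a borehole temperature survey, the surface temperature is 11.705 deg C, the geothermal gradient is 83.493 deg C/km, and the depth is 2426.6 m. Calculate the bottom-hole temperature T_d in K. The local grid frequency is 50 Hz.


T_d = T_surf + grad * d / 1000
T_d = 11.705 + 83.493 * 2426.6 / 1000
T_d = 214.3091 deg C
Convert to K: 214.3091 + 273.15 = 487.46 K
T_d = 487.46 K


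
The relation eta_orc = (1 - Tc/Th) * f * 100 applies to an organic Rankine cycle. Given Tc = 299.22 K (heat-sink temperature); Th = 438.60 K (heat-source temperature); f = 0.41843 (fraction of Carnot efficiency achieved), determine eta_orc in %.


eta_orc = (1 - Tc/Th) * f * 100
eta_orc = (1 - 299.22/438.60) * 0.41843 * 100
eta_orc = 13.297 %


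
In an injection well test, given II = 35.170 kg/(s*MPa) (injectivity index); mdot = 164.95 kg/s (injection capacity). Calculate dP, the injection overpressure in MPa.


dP = mdot * 1000 / II
dP = 164.95 * 1000 / 35.170
dP = 4690.077 kPa
Convert: 4690.077 kPa * 0.001 = 4.6901 MPa
dP = 4.6901 MPa


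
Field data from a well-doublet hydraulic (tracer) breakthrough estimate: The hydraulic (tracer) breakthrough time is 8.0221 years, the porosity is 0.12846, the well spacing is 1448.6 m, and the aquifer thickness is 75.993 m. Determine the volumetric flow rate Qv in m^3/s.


Qv = pi*hr*phi*L^2 / (3*t_bt*365.25*86400)
Qv = pi*75.993*0.12846*1448.6^2 / (3*8.0221*365.25*86400)
Qv = 0.084737 m^3/s


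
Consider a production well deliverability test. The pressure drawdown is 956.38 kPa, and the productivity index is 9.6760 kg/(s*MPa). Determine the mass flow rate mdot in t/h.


mdot = PI * dP / 1000
mdot = 9.6760 * 956.38 / 1000
mdot = 9.253933 kg/s
Convert: 9.253933 kg/s * 3.6 = 33.314 t/h
mdot = 33.314 t/h


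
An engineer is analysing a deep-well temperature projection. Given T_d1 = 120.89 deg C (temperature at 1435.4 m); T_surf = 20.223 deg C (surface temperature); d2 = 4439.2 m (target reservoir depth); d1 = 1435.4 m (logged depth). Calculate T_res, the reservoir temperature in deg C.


Step 1: grad = (T_d1 - T_surf)/d1 * 1000 = (120.89 - 20.223)/1435.4 * 1000 = 70.13167 deg C/km
Step 2: T_res = T_surf + grad*d2/1000 = 20.223 + 70.13167*4439.2/1000 = 331.55 deg C
T_res = 331.55 deg C


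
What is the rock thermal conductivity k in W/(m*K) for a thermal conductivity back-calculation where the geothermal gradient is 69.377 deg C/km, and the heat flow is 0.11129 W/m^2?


k = q / (grad / 1000)
k = 0.11129 / (69.377 / 1000)
k = 1.6041 W/(m*K)


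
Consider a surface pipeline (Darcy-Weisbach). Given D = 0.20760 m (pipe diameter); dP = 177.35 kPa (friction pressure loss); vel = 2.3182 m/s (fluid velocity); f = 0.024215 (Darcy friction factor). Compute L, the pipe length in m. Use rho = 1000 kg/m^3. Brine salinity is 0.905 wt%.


L = dP*1000*D / (f*rho*vel^2/2)
L = 177.35*1000*0.20760 / (0.024215*1000*2.3182^2/2)
L = 565.85 m


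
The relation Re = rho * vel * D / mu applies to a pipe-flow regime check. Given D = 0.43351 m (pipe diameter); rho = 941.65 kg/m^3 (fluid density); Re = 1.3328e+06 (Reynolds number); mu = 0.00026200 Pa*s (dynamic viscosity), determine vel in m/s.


vel = Re * mu / (rho * D)
vel = 1.3328e+06 * 0.00026200 / (941.65 * 0.43351)
vel = 0.85542 m/s


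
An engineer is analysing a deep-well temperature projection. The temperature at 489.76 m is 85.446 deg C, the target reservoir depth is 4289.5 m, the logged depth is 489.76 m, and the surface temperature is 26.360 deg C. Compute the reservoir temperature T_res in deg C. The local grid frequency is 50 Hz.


Step 1: grad = (T_d1 - T_surf)/d1 * 1000 = (85.446 - 26.36)/489.76 * 1000 = 120.6428 deg C/km
Step 2: T_res = T_surf + grad*d2/1000 = 26.36 + 120.6428*4289.5/1000 = 543.86 deg C
T_res = 543.86 deg C
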